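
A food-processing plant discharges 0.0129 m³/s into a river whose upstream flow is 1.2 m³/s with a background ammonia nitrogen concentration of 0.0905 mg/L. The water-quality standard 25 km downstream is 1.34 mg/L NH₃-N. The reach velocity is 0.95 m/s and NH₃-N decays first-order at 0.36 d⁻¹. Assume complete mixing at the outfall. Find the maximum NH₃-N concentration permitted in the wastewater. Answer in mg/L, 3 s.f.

Travel time to the compliance point: t = 2.5e+04/0.95 = 2.632e+04 s = 0.3046 d; decay factor exp(−0.36·0.3046) = 0.8961.
So the concentration just after mixing may be at most 1.34/0.8961 = 1.495 mg/L.
Mass balance: 1.495·1.213 = 0.0129·Cₑ + 1.2·0.0905.
Cₑ = (1.814 − 0.1086) / 0.0129 = 132.2 mg/L.

132 mg/L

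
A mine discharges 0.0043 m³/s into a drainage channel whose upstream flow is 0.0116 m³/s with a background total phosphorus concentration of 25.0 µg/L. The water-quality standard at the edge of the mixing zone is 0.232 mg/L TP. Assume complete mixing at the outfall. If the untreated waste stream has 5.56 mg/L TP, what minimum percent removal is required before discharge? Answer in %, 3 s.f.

85.8 %

25.0 µg/L = 0.025 mg/L.
Mass balance: 0.232·0.0159 = 0.0043·Cₑ + 0.0116·0.025.
Cₑ = (0.003689 − 0.00029) / 0.0043 = 0.7904 mg/L.
Required removal = 1 − 0.7904/5.56 = 85.78 %.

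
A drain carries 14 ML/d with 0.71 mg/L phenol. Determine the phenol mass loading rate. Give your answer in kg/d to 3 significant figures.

14 ML/d = 0.162 m³/s.
Mass flux = Q·C = 0.162 m³/s × 0.71 g/m³ = 0.115 g/s.
= 0.115 g/s × 86.4 = 9.94 kg/d.

9.94 kg/d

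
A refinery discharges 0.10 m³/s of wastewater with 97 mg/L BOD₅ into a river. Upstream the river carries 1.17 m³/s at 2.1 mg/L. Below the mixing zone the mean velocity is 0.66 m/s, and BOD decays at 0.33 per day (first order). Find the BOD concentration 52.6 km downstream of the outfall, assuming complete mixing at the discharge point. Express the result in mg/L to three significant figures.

After complete mixing, C₀ = (0.1·97 + 1.17·2.1) / 1.27 = 9.572 mg/L.
Travel time t = 5.26e+04 m / 0.66 m/s = 7.97e+04 s = 0.9224 d.
C = 9.572·exp(−0.33·0.9224) = 9.572·0.7376 = 7.06 mg/L.

7.06 mg/L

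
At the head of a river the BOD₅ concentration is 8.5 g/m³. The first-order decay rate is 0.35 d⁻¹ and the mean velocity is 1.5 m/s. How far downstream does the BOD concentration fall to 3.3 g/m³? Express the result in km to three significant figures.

From C = C₀·e^(−kt), t = ln(C₀/C)/k = ln(8.5/3.3)/0.35 = 0.9461/0.35 = 2.703 d.
Distance = v·t = 1.5 m/s × 2.336e+05 s = 3.503e+05 m = 350.3 km.

350 km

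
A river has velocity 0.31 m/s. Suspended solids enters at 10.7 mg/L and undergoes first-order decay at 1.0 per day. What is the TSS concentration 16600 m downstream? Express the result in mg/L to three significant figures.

Travel time t = 16600 m / 0.31 m/s = 1.66e+04/0.31 = 5.355e+04 s = 0.6198 d.
First-order decay: C = 10.7·exp(−1.0·0.6198) = 10.7·0.5381 = 5.757 mg/L.

5.76 mg/L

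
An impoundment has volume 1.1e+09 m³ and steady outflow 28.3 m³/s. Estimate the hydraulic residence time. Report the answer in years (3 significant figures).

1.23 yr

Q = 28.3 m³/s × 3.156e+07 s/yr = 8.931e+08 m³/yr.
Hydraulic residence time τ = V/Q = 1.1e+09/8.931e+08 = 1.232 yr.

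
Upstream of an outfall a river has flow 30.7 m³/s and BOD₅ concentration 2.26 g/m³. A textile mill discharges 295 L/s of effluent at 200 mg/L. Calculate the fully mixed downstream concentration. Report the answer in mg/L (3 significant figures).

4.14 mg/L

295 L/s = 0.295 m³/s.
Flow-weighted mixing gives C = (0.295·200 + 30.7·2.26) / (0.295 + 30.7) = 128.4/31 = 4.142 mg/L.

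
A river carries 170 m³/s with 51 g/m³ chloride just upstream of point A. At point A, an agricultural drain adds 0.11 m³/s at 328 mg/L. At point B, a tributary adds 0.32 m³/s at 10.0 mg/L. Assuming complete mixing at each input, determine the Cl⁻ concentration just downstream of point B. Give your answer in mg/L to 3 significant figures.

After input A: C = (170·51 + 0.11·328) / 170.1 = 51.18 mg/L.
After input B: C = (170.1·51.18 + 0.32·10) / 170.4 = 51.1 mg/L.

51.1 mg/L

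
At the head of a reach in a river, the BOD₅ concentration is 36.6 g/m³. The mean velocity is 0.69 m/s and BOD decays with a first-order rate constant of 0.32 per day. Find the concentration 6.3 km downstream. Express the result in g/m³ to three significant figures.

35.4 g/m³

Travel time t = 6.3 km / 0.69 m/s = 6300/0.69 = 9130 s = 0.1057 d.
First-order decay: C = 36.6·exp(−0.32·0.1057) = 36.6·0.9667 = 35.38 g/m³.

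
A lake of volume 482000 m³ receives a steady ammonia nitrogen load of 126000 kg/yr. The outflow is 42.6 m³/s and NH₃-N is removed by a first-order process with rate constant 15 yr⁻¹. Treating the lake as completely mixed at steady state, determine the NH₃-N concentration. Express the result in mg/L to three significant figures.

0.0932 mg/L

Outflow Q = 42.6 m³/s × 3.156e+07 s/yr = 1.344e+09 m³/yr.
Steady-state CSTR mass balance: W = Q·C + k·V·C, so C = W/(Q + kV).
Q + kV = 1.344e+09 + 15·482000 = 1.352e+09 m³/yr.
C = 126000/1.352e+09 = 9.322e-05 kg/m³ = 0.09322 mg/L.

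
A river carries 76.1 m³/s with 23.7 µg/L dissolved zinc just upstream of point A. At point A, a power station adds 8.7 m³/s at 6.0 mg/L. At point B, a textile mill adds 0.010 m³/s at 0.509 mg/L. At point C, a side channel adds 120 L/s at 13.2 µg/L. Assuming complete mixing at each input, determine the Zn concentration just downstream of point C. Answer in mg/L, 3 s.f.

23.7 µg/L = 0.0237 mg/L.
After input A: C = (76.1·0.0237 + 8.7·6) / 84.8 = 0.6368 mg/L.
After input B: C = (84.8·0.6368 + 0.01·0.509) / 84.81 = 0.6368 mg/L.
120 L/s = 0.12 m³/s.
13.2 µg/L = 0.0132 mg/L.
After input C: C = (84.81·0.6368 + 0.12·0.0132) / 84.93 = 0.6359 mg/L.

0.636 mg/L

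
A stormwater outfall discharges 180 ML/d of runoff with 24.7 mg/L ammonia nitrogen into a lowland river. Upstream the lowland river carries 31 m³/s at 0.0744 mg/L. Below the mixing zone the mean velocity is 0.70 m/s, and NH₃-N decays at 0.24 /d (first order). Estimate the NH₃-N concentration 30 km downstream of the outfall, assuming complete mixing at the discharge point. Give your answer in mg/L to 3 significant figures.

180 ML/d = 2.083 m³/s.
After complete mixing, C₀ = (2.083·24.7 + 31·0.0744) / 33.08 = 1.625 mg/L.
Travel time t = 3e+04 m / 0.70 m/s = 4.286e+04 s = 0.496 d.
C = 1.625·exp(−0.24·0.496) = 1.625·0.8878 = 1.443 mg/L.

1.44 mg/L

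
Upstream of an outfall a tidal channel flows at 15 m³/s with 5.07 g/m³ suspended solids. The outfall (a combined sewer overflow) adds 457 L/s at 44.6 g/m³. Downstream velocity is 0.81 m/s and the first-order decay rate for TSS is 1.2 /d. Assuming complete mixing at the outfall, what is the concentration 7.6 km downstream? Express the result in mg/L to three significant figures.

457 L/s = 0.457 m³/s.
After complete mixing, C₀ = (0.457·44.6 + 15·5.07) / 15.46 = 6.239 mg/L.
Travel time t = 7600 m / 0.81 m/s = 9383 s = 0.1086 d.
C = 6.239·exp(−1.2·0.1086) = 6.239·0.8778 = 5.476 mg/L.

5.48 mg/L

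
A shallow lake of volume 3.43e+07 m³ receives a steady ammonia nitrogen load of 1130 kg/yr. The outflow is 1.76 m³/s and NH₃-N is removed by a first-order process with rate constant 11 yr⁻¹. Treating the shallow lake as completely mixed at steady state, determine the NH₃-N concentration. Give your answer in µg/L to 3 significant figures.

Outflow Q = 1.76 m³/s × 3.156e+07 s/yr = 5.554e+07 m³/yr.
Steady-state CSTR mass balance: W = Q·C + k·V·C, so C = W/(Q + kV).
Q + kV = 5.554e+07 + 11·3.43e+07 = 4.328e+08 m³/yr.
C = 1130/4.328e+08 = 2.611e-06 kg/m³ = 0.002611 mg/L = 2.611 µg/L.

2.61 µg/L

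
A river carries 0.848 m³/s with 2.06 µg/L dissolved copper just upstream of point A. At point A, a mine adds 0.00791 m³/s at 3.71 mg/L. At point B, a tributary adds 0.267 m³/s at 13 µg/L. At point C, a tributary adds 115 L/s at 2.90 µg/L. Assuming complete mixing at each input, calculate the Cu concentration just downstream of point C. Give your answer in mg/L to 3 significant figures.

0.0282 mg/L

2.06 µg/L = 0.00206 mg/L.
After input A: C = (0.848·0.00206 + 0.00791·3.71) / 0.8559 = 0.03633 mg/L.
13 µg/L = 0.013 mg/L.
After input B: C = (0.8559·0.03633 + 0.267·0.013) / 1.123 = 0.03078 mg/L.
115 L/s = 0.115 m³/s.
2.90 µg/L = 0.0029 mg/L.
After input C: C = (1.123·0.03078 + 0.115·0.0029) / 1.238 = 0.02819 mg/L.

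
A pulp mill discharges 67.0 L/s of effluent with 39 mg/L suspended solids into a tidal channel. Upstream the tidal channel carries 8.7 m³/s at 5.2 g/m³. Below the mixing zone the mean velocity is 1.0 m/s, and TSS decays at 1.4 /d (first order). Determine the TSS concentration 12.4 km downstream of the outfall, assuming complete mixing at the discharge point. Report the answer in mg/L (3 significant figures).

67.0 L/s = 0.067 m³/s.
After complete mixing, C₀ = (0.067·39 + 8.7·5.2) / 8.767 = 5.458 mg/L.
Travel time t = 1.24e+04 m / 1.0 m/s = 1.24e+04 s = 0.1435 d.
C = 5.458·exp(−1.4·0.1435) = 5.458·0.818 = 4.465 mg/L.

4.46 mg/L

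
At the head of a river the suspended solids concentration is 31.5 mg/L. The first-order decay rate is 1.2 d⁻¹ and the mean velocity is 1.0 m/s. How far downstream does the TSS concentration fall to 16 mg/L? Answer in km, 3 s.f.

From C = C₀·e^(−kt), t = ln(C₀/C)/k = ln(31.5/16)/1.2 = 0.6774/1.2 = 0.5645 d.
Distance = v·t = 1.0 m/s × 4.877e+04 s = 4.877e+04 m = 48.77 km.

48.8 km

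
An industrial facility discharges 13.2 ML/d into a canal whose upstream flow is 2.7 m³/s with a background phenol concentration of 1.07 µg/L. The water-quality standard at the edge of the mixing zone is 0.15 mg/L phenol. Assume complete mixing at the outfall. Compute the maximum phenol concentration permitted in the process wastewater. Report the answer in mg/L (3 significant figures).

13.2 ML/d = 0.1528 m³/s.
1.07 µg/L = 0.00107 mg/L.
Mass balance: 0.15·2.853 = 0.1528·Cₑ + 2.7·0.00107.
Cₑ = (0.4279 − 0.002889) / 0.1528 = 2.782 mg/L.

2.78 mg/L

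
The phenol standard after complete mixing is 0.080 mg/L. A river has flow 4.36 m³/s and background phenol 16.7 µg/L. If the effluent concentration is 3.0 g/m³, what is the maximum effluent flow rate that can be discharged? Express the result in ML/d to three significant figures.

8.17 ML/d

16.7 µg/L = 0.0167 mg/L.
Mass balance at complete mixing: C_std·(Q_w + Q_r) = Q_w·C_e + Q_r·C_b.
Rearranging, Q_w = Q_r·(C_std − C_b)/(C_e − C_std) = 4.36·(0.08 − 0.0167) / (3 − 0.08) = 0.09452 m³/s.
= 8.166 ML/d.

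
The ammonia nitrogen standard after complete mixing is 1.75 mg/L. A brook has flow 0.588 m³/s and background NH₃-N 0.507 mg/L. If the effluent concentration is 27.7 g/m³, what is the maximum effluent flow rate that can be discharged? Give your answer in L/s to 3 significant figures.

28.2 L/s

Mass balance at complete mixing: C_std·(Q_w + Q_r) = Q_w·C_e + Q_r·C_b.
Rearranging, Q_w = Q_r·(C_std − C_b)/(C_e − C_std) = 0.588·(1.75 − 0.507) / (27.7 − 1.75) = 0.02817 m³/s.
= 28.17 L/s.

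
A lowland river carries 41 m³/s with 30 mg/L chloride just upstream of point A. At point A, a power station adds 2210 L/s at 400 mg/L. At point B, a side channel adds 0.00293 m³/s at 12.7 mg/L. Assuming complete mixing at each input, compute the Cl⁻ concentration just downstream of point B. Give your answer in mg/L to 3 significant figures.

48.9 mg/L

2210 L/s = 2.21 m³/s.
After input A: C = (41·30 + 2.21·400) / 43.21 = 48.92 mg/L.
After input B: C = (43.21·48.92 + 0.00293·12.7) / 43.21 = 48.92 mg/L.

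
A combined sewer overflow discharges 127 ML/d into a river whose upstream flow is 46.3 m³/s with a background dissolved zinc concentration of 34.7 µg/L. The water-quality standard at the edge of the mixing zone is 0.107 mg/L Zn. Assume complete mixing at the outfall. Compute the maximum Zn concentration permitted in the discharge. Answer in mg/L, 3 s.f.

127 ML/d = 1.47 m³/s.
34.7 µg/L = 0.0347 mg/L.
Mass balance: 0.107·47.77 = 1.47·Cₑ + 46.3·0.0347.
Cₑ = (5.111 − 1.607) / 1.47 = 2.384 mg/L.

2.38 mg/L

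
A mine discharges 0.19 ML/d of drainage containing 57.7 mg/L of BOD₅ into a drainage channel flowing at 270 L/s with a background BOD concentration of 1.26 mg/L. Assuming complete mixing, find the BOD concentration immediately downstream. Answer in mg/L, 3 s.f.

1.72 mg/L

0.19 ML/d = 0.002199 m³/s.
270 L/s = 0.27 m³/s.
Flow-weighted mixing gives C = (0.002199·57.7 + 0.27·1.26) / (0.002199 + 0.27) = 0.4671/0.2722 = 1.716 mg/L.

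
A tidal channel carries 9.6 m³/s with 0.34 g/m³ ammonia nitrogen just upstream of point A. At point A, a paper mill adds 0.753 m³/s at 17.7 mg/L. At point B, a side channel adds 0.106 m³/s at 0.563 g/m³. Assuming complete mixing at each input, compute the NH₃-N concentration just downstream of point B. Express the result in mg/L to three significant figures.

1.59 mg/L

After input A: C = (9.6·0.34 + 0.753·17.7) / 10.35 = 1.603 mg/L.
After input B: C = (10.35·1.603 + 0.106·0.563) / 10.46 = 1.592 mg/L.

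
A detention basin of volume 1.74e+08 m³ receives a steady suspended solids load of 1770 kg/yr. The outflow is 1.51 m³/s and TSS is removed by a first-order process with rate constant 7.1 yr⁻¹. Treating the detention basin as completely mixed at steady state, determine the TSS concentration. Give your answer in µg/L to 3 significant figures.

1.38 µg/L

Outflow Q = 1.51 m³/s × 3.156e+07 s/yr = 4.765e+07 m³/yr.
Steady-state CSTR mass balance: W = Q·C + k·V·C, so C = W/(Q + kV).
Q + kV = 4.765e+07 + 7.1·1.74e+08 = 1.283e+09 m³/yr.
C = 1770/1.283e+09 = 1.38e-06 kg/m³ = 0.00138 mg/L = 1.38 µg/L.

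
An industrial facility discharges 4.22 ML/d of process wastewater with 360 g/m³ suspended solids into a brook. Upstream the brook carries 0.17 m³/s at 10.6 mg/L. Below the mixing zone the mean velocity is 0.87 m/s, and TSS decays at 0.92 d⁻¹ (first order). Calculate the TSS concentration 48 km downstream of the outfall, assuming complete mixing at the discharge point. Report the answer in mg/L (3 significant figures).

49.2 mg/L

4.22 ML/d = 0.04884 m³/s.
After complete mixing, C₀ = (0.04884·360 + 0.17·10.6) / 0.2188 = 88.58 mg/L.
Travel time t = 4.8e+04 m / 0.87 m/s = 5.517e+04 s = 0.6386 d.
C = 88.58·exp(−0.92·0.6386) = 88.58·0.5557 = 49.23 mg/L.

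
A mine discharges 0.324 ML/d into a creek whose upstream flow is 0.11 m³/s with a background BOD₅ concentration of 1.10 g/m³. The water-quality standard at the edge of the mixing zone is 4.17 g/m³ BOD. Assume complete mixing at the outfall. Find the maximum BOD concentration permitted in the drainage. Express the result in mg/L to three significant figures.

94.2 mg/L

0.324 ML/d = 0.00375 m³/s.
Mass balance: 4.17·0.1138 = 0.00375·Cₑ + 0.11·1.1.
Cₑ = (0.4743 − 0.121) / 0.00375 = 94.22 mg/L.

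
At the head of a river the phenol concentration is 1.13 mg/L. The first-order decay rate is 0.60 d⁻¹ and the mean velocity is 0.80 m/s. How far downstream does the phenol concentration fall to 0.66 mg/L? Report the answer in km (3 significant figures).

From C = C₀·e^(−kt), t = ln(C₀/C)/k = ln(1.13/0.66)/0.60 = 0.5377/0.60 = 0.8962 d.
Distance = v·t = 0.80 m/s × 7.743e+04 s = 6.195e+04 m = 61.95 km.

61.9 km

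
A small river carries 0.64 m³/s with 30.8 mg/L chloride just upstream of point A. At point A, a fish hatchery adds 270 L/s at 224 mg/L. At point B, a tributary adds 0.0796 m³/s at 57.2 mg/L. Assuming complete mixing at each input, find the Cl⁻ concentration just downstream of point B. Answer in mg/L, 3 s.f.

85.6 mg/L

270 L/s = 0.27 m³/s.
After input A: C = (0.64·30.8 + 0.27·224) / 0.91 = 88.12 mg/L.
After input B: C = (0.91·88.12 + 0.0796·57.2) / 0.9896 = 85.64 mg/L.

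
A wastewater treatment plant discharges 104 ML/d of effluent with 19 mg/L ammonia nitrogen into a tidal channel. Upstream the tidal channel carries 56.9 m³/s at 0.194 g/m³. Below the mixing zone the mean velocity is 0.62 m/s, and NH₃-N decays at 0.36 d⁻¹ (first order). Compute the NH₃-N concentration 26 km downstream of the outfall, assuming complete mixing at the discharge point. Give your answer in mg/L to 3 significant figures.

104 ML/d = 1.204 m³/s.
After complete mixing, C₀ = (1.204·19 + 56.9·0.194) / 58.1 = 0.5836 mg/L.
Travel time t = 2.6e+04 m / 0.62 m/s = 4.194e+04 s = 0.4854 d.
C = 0.5836·exp(−0.36·0.4854) = 0.5836·0.8397 = 0.49 mg/L.

0.490 mg/L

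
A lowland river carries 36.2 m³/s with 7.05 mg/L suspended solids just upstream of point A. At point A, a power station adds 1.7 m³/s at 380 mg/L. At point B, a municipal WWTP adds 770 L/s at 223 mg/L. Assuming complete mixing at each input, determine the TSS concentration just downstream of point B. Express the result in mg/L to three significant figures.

After input A: C = (36.2·7.05 + 1.7·380) / 37.9 = 23.78 mg/L.
770 L/s = 0.77 m³/s.
After input B: C = (37.9·23.78 + 0.77·223) / 38.67 = 27.75 mg/L.

27.7 mg/L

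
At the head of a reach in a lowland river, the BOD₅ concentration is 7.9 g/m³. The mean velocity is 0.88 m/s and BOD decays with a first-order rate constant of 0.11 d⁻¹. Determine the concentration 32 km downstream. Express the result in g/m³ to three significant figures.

Travel time t = 32 km / 0.88 m/s = 3.2e+04/0.88 = 3.636e+04 s = 0.4209 d.
First-order decay: C = 7.9·exp(−0.11·0.4209) = 7.9·0.9548 = 7.543 g/m³.

7.54 g/m³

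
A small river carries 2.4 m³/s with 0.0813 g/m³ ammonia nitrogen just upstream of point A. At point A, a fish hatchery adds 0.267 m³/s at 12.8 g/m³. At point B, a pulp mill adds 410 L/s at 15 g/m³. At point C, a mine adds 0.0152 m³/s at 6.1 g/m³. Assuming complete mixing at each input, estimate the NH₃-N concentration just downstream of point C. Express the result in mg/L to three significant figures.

3.19 mg/L

After input A: C = (2.4·0.0813 + 0.267·12.8) / 2.667 = 1.355 mg/L.
410 L/s = 0.41 m³/s.
After input B: C = (2.667·1.355 + 0.41·15) / 3.077 = 3.173 mg/L.
After input C: C = (3.077·3.173 + 0.0152·6.1) / 3.092 = 3.187 mg/L.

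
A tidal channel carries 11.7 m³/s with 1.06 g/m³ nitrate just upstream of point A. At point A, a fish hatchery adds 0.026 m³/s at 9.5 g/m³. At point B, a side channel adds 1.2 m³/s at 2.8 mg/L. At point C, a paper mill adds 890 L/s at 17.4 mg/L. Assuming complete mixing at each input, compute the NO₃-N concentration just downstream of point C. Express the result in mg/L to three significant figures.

2.28 mg/L

After input A: C = (11.7·1.06 + 0.026·9.5) / 11.73 = 1.079 mg/L.
After input B: C = (11.73·1.079 + 1.2·2.8) / 12.93 = 1.239 mg/L.
890 L/s = 0.89 m³/s.
After input C: C = (12.93·1.239 + 0.89·17.4) / 13.82 = 2.28 mg/L.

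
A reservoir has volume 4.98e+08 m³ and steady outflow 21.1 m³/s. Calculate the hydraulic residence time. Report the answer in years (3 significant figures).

Q = 21.1 m³/s × 3.156e+07 s/yr = 6.659e+08 m³/yr.
Hydraulic residence time τ = V/Q = 4.98e+08/6.659e+08 = 0.7479 yr.

0.748 yr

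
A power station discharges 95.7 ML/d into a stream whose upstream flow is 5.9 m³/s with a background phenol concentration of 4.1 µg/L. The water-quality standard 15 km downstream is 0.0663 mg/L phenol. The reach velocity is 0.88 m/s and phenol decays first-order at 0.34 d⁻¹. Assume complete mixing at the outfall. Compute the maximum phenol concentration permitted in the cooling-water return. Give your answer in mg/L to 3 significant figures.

0.427 mg/L

95.7 ML/d = 1.108 m³/s.
4.1 µg/L = 0.0041 mg/L.
Travel time to the compliance point: t = 1.5e+04/0.88 = 1.705e+04 s = 0.1973 d; decay factor exp(−0.34·0.1973) = 0.9351.
So the concentration just after mixing may be at most 0.0663/0.9351 = 0.0709 mg/L.
Mass balance: 0.0709·7.008 = 1.108·Cₑ + 5.9·0.0041.
Cₑ = (0.4968 − 0.02419) / 1.108 = 0.4267 mg/L.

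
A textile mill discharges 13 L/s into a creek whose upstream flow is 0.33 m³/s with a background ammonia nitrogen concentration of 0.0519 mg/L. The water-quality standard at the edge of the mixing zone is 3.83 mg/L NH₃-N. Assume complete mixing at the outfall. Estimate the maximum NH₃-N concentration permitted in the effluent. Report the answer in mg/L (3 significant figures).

99.7 mg/L

13 L/s = 0.013 m³/s.
Mass balance: 3.83·0.343 = 0.013·Cₑ + 0.33·0.0519.
Cₑ = (1.314 − 0.01713) / 0.013 = 99.74 mg/L.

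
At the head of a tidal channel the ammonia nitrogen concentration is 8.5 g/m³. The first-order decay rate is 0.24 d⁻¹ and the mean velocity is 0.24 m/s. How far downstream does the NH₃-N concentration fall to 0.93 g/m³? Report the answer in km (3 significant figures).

From C = C₀·e^(−kt), t = ln(C₀/C)/k = ln(8.5/0.93)/0.24 = 2.213/0.24 = 9.219 d.
Distance = v·t = 0.24 m/s × 7.965e+05 s = 1.912e+05 m = 191.2 km.

191 km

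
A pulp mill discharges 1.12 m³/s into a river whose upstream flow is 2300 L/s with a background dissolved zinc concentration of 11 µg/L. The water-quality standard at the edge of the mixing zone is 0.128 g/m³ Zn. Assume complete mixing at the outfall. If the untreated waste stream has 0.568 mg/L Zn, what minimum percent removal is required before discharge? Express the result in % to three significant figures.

2300 L/s = 2.3 m³/s.
11 µg/L = 0.011 mg/L.
Mass balance: 0.128·3.42 = 1.12·Cₑ + 2.3·0.011.
Cₑ = (0.4378 − 0.0253) / 1.12 = 0.3683 mg/L.
Required removal = 1 − 0.3683/0.568 = 35.16 %.

35.2 %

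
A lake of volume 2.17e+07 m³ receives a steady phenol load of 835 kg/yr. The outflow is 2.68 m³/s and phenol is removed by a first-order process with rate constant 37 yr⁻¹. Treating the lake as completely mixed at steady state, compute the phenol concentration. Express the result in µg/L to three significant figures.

0.941 µg/L

Outflow Q = 2.68 m³/s × 3.156e+07 s/yr = 8.457e+07 m³/yr.
Steady-state CSTR mass balance: W = Q·C + k·V·C, so C = W/(Q + kV).
Q + kV = 8.457e+07 + 37·2.17e+07 = 8.875e+08 m³/yr.
C = 835/8.875e+08 = 9.409e-07 kg/m³ = 0.0009409 mg/L = 0.9409 µg/L.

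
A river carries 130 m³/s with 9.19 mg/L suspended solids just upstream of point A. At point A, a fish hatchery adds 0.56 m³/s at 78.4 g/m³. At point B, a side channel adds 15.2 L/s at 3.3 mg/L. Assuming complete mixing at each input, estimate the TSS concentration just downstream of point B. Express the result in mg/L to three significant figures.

9.49 mg/L

After input A: C = (130·9.19 + 0.56·78.4) / 130.6 = 9.487 mg/L.
15.2 L/s = 0.0152 m³/s.
After input B: C = (130.6·9.487 + 0.0152·3.3) / 130.6 = 9.486 mg/L.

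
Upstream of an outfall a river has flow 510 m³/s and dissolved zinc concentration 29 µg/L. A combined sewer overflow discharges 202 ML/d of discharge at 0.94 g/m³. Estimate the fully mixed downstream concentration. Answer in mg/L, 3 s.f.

0.0332 mg/L

202 ML/d = 2.338 m³/s.
29 µg/L = 0.029 mg/L.
Flow-weighted mixing gives C = (2.338·0.94 + 510·0.029) / (2.338 + 510) = 16.99/512.3 = 0.03316 mg/L.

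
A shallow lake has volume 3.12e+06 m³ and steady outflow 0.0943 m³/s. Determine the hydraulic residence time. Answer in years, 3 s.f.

1.05 yr

Q = 0.0943 m³/s × 3.156e+07 s/yr = 2.976e+06 m³/yr.
Hydraulic residence time τ = V/Q = 3.12e+06/2.976e+06 = 1.048 yr.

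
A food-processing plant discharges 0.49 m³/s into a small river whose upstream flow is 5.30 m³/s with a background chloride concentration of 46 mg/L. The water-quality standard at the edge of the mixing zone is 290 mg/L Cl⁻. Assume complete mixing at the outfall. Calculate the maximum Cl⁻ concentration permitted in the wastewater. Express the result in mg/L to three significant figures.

2930 mg/L

Mass balance: 290·5.79 = 0.49·Cₑ + 5.3·46.
Cₑ = (1679 − 243.8) / 0.49 = 2929 mg/L.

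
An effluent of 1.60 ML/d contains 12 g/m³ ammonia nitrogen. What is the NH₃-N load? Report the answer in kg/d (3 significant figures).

19.2 kg/d

1.60 ML/d = 0.01852 m³/s.
Mass flux = Q·C = 0.01852 m³/s × 12 g/m³ = 0.2222 g/s.
= 0.2222 g/s × 86.4 = 19.2 kg/d.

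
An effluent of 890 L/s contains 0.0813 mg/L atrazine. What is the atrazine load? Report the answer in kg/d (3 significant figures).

890 L/s = 0.89 m³/s.
Mass flux = Q·C = 0.89 m³/s × 0.0813 g/m³ = 0.07236 g/s.
= 0.07236 g/s × 86.4 = 6.252 kg/d.

6.25 kg/d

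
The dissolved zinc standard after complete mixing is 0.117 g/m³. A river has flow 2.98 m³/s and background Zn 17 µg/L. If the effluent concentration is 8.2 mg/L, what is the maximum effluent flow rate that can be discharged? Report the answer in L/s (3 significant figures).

36.9 L/s

17 µg/L = 0.017 mg/L.
Mass balance at complete mixing: C_std·(Q_w + Q_r) = Q_w·C_e + Q_r·C_b.
Rearranging, Q_w = Q_r·(C_std − C_b)/(C_e − C_std) = 2.98·(0.117 − 0.017) / (8.2 − 0.117) = 0.03687 m³/s.
= 36.87 L/s.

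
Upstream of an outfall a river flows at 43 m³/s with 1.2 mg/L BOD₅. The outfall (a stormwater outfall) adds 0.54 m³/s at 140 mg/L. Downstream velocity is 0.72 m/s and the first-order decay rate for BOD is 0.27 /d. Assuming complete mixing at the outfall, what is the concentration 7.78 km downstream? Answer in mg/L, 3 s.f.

After complete mixing, C₀ = (0.54·140 + 43·1.2) / 43.54 = 2.921 mg/L.
Travel time t = 7780 m / 0.72 m/s = 1.081e+04 s = 0.1251 d.
C = 2.921·exp(−0.27·0.1251) = 2.921·0.9668 = 2.824 mg/L.

2.82 mg/L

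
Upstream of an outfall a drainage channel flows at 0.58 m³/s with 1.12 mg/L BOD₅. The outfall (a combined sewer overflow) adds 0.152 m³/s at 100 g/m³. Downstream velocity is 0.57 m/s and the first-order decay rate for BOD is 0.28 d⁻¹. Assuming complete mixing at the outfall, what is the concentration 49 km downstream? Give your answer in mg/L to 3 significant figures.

16.4 mg/L

After complete mixing, C₀ = (0.152·100 + 0.58·1.12) / 0.732 = 21.65 mg/L.
Travel time t = 4.9e+04 m / 0.57 m/s = 8.596e+04 s = 0.995 d.
C = 21.65·exp(−0.28·0.995) = 21.65·0.7569 = 16.39 mg/L.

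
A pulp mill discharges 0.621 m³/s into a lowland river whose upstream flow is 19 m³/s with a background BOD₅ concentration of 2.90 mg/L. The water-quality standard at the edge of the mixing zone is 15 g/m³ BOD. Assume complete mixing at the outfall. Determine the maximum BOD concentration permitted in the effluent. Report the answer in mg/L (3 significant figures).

385 mg/L

Mass balance: 15·19.62 = 0.621·Cₑ + 19·2.9.
Cₑ = (294.3 − 55.1) / 0.621 = 385.2 mg/L.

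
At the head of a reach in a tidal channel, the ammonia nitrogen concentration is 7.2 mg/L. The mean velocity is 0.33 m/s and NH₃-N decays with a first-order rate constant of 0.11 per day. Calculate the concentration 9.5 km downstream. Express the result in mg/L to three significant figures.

6.94 mg/L

Travel time t = 9.5 km / 0.33 m/s = 9500/0.33 = 2.879e+04 s = 0.3332 d.
First-order decay: C = 7.2·exp(−0.11·0.3332) = 7.2·0.964 = 6.941 mg/L.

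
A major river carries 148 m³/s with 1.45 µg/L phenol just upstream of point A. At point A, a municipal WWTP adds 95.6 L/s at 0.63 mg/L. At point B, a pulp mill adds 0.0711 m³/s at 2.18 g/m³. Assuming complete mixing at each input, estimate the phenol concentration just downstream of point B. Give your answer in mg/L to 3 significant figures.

0.00290 mg/L

1.45 µg/L = 0.00145 mg/L.
95.6 L/s = 0.0956 m³/s.
After input A: C = (148·0.00145 + 0.0956·0.63) / 148.1 = 0.001856 mg/L.
After input B: C = (148.1·0.001856 + 0.0711·2.18) / 148.2 = 0.002901 mg/L.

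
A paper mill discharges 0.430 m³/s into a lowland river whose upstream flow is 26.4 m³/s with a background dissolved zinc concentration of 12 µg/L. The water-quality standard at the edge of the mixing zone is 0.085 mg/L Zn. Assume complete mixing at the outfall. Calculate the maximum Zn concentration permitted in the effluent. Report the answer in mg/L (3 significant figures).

12 µg/L = 0.012 mg/L.
Mass balance: 0.085·26.83 = 0.43·Cₑ + 26.4·0.012.
Cₑ = (2.281 − 0.3168) / 0.43 = 4.567 mg/L.

4.57 mg/L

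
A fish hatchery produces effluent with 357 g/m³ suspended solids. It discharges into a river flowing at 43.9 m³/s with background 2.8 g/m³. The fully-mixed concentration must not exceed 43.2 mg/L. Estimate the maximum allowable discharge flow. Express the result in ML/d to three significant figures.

Mass balance at complete mixing: C_std·(Q_w + Q_r) = Q_w·C_e + Q_r·C_b.
Rearranging, Q_w = Q_r·(C_std − C_b)/(C_e − C_std) = 43.9·(43.2 − 2.8) / (357 − 43.2) = 5.652 m³/s.
= 488.3 ML/d.

488 ML/d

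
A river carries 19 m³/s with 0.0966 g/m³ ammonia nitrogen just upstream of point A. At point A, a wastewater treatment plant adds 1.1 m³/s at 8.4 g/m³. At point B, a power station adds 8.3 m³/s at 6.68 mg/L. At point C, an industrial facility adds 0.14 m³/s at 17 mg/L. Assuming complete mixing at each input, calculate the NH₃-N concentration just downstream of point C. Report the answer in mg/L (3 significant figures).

After input A: C = (19·0.0966 + 1.1·8.4) / 20.1 = 0.551 mg/L.
After input B: C = (20.1·0.551 + 8.3·6.68) / 28.4 = 2.342 mg/L.
After input C: C = (28.4·2.342 + 0.14·17) / 28.54 = 2.414 mg/L.

2.41 mg/L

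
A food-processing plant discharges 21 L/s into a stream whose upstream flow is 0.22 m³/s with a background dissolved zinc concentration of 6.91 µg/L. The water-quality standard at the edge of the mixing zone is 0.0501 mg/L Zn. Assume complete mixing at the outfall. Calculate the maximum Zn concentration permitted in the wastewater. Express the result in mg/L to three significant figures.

21 L/s = 0.021 m³/s.
6.91 µg/L = 0.00691 mg/L.
Mass balance: 0.0501·0.241 = 0.021·Cₑ + 0.22·0.00691.
Cₑ = (0.01207 − 0.00152) / 0.021 = 0.5026 mg/L.

0.503 mg/L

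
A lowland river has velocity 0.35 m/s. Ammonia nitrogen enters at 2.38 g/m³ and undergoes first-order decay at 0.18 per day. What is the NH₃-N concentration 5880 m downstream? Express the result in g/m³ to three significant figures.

Travel time t = 5880 m / 0.35 m/s = 5880/0.35 = 1.68e+04 s = 0.1944 d.
First-order decay: C = 2.38·exp(−0.18·0.1944) = 2.38·0.9656 = 2.298 g/m³.

2.30 g/m³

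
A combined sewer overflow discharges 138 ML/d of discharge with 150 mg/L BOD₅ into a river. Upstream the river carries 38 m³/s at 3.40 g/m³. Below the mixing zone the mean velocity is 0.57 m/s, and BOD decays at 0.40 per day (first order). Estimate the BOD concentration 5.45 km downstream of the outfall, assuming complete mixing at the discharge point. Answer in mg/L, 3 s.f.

138 ML/d = 1.597 m³/s.
After complete mixing, C₀ = (1.597·150 + 38·3.4) / 39.6 = 9.313 mg/L.
Travel time t = 5450 m / 0.57 m/s = 9561 s = 0.1107 d.
C = 9.313·exp(−0.40·0.1107) = 9.313·0.9567 = 8.91 mg/L.

8.91 mg/L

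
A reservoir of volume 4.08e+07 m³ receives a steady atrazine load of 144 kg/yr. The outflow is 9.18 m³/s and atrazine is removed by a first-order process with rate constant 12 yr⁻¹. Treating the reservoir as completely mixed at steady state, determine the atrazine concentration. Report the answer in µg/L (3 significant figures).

Outflow Q = 9.18 m³/s × 3.156e+07 s/yr = 2.897e+08 m³/yr.
Steady-state CSTR mass balance: W = Q·C + k·V·C, so C = W/(Q + kV).
Q + kV = 2.897e+08 + 12·4.08e+07 = 7.793e+08 m³/yr.
C = 144/7.793e+08 = 1.848e-07 kg/m³ = 0.0001848 mg/L = 0.1848 µg/L.

0.185 µg/L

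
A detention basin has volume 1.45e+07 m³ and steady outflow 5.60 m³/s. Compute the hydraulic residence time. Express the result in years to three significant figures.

0.0820 yr

Q = 5.60 m³/s × 3.156e+07 s/yr = 1.767e+08 m³/yr.
Hydraulic residence time τ = V/Q = 1.45e+07/1.767e+08 = 0.08205 yr.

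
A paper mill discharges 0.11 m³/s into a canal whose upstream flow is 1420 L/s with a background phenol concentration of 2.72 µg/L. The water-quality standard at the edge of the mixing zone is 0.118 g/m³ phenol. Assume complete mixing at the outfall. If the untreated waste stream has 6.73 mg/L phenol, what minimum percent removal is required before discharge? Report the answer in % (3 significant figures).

1420 L/s = 1.42 m³/s.
2.72 µg/L = 0.00272 mg/L.
Mass balance: 0.118·1.53 = 0.11·Cₑ + 1.42·0.00272.
Cₑ = (0.1805 − 0.003862) / 0.11 = 1.606 mg/L.
Required removal = 1 − 1.606/6.73 = 76.13 %.

76.1 %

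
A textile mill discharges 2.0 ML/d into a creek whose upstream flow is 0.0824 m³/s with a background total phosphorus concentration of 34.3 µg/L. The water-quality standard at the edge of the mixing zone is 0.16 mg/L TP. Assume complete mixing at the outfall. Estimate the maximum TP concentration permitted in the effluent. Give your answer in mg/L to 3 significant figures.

0.607 mg/L

2.0 ML/d = 0.02315 m³/s.
34.3 µg/L = 0.0343 mg/L.
Mass balance: 0.16·0.1055 = 0.02315·Cₑ + 0.0824·0.0343.
Cₑ = (0.01689 − 0.002826) / 0.02315 = 0.6075 mg/L.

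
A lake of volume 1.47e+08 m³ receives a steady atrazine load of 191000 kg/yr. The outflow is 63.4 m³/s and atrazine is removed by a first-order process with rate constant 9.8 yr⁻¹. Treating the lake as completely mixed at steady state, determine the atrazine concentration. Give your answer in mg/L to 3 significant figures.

0.0555 mg/L

Outflow Q = 63.4 m³/s × 3.156e+07 s/yr = 2.001e+09 m³/yr.
Steady-state CSTR mass balance: W = Q·C + k·V·C, so C = W/(Q + kV).
Q + kV = 2.001e+09 + 9.8·1.47e+08 = 3.441e+09 m³/yr.
C = 191000/3.441e+09 = 5.55e-05 kg/m³ = 0.0555 mg/L.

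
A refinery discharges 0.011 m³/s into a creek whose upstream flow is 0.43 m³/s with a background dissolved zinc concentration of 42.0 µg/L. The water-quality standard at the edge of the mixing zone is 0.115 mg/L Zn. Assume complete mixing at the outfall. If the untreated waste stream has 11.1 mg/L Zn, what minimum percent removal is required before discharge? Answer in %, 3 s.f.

42.0 µg/L = 0.042 mg/L.
Mass balance: 0.115·0.441 = 0.011·Cₑ + 0.43·0.042.
Cₑ = (0.05072 − 0.01806) / 0.011 = 2.969 mg/L.
Required removal = 1 − 2.969/11.1 = 73.26 %.

73.3 %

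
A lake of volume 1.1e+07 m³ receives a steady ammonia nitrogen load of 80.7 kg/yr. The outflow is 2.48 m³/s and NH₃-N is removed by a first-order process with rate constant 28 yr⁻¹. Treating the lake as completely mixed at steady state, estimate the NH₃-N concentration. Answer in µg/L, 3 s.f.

0.209 µg/L

Outflow Q = 2.48 m³/s × 3.156e+07 s/yr = 7.826e+07 m³/yr.
Steady-state CSTR mass balance: W = Q·C + k·V·C, so C = W/(Q + kV).
Q + kV = 7.826e+07 + 28·1.1e+07 = 3.863e+08 m³/yr.
C = 80.7/3.863e+08 = 2.089e-07 kg/m³ = 0.0002089 mg/L = 0.2089 µg/L.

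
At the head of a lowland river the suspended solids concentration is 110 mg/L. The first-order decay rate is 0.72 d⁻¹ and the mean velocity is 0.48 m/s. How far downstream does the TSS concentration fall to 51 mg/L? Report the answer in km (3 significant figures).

From C = C₀·e^(−kt), t = ln(C₀/C)/k = ln(110/51)/0.72 = 0.7687/0.72 = 1.068 d.
Distance = v·t = 0.48 m/s × 9.224e+04 s = 4.427e+04 m = 44.27 km.

44.3 km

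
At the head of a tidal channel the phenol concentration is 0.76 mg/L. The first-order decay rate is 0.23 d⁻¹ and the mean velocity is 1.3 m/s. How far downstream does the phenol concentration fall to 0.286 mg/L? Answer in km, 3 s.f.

477 km

From C = C₀·e^(−kt), t = ln(C₀/C)/k = ln(0.76/0.286)/0.23 = 0.9773/0.23 = 4.249 d.
Distance = v·t = 1.3 m/s × 3.671e+05 s = 4.773e+05 m = 477.3 km.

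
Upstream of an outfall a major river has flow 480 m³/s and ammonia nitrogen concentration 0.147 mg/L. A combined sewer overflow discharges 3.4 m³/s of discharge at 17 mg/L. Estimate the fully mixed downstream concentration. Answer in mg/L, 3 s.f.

Conservation of mass across the mixing zone: C = (3.4·17 + 480·0.147) / (3.4 + 480) = 128.4/483.4 = 0.2655 mg/L.

0.266 mg/L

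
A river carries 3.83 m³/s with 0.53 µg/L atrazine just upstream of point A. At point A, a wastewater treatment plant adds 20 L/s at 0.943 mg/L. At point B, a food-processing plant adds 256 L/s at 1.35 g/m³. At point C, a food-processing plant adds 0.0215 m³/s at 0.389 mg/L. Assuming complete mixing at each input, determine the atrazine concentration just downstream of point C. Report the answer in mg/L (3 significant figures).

0.53 µg/L = 0.00053 mg/L.
20 L/s = 0.02 m³/s.
After input A: C = (3.83·0.00053 + 0.02·0.943) / 3.85 = 0.005426 mg/L.
256 L/s = 0.256 m³/s.
After input B: C = (3.85·0.005426 + 0.256·1.35) / 4.106 = 0.08926 mg/L.
After input C: C = (4.106·0.08926 + 0.0215·0.389) / 4.127 = 0.09082 mg/L.

0.0908 mg/L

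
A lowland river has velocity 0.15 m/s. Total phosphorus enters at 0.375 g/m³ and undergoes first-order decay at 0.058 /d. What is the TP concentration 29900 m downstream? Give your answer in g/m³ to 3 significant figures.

Travel time t = 29900 m / 0.15 m/s = 2.99e+04/0.15 = 1.993e+05 s = 2.307 d.
First-order decay: C = 0.375·exp(−0.058·2.307) = 0.375·0.8748 = 0.328 g/m³.

0.328 g/m³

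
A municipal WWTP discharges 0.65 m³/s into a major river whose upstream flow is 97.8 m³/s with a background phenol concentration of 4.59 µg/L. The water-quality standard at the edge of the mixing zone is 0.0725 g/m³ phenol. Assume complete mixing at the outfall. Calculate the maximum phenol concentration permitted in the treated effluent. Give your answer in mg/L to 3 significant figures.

10.3 mg/L

4.59 µg/L = 0.00459 mg/L.
Mass balance: 0.0725·98.45 = 0.65·Cₑ + 97.8·0.00459.
Cₑ = (7.138 − 0.4489) / 0.65 = 10.29 mg/L.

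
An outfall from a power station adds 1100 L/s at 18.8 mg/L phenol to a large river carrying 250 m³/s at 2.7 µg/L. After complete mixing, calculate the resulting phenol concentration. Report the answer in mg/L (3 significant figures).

1100 L/s = 1.1 m³/s.
2.7 µg/L = 0.0027 mg/L.
Conservation of mass across the mixing zone: C = (1.1·18.8 + 250·0.0027) / (1.1 + 250) = 21.36/251.1 = 0.08505 mg/L.

0.0850 mg/L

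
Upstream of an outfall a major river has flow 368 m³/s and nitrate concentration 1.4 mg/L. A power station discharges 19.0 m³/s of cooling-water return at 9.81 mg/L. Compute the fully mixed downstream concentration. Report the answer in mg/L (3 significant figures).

1.81 mg/L

By mass balance at complete mixing, C = (19·9.81 + 368·1.4) / (19 + 368) = 701.6/387 = 1.813 mg/L.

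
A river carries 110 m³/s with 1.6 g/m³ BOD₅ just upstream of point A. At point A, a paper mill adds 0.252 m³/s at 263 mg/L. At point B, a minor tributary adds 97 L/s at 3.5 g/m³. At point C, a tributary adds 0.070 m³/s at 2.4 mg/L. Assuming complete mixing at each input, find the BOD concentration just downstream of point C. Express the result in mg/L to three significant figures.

After input A: C = (110·1.6 + 0.252·263) / 110.3 = 2.197 mg/L.
97 L/s = 0.097 m³/s.
After input B: C = (110.3·2.197 + 0.097·3.5) / 110.3 = 2.199 mg/L.
After input C: C = (110.3·2.199 + 0.07·2.4) / 110.4 = 2.199 mg/L.

2.20 mg/L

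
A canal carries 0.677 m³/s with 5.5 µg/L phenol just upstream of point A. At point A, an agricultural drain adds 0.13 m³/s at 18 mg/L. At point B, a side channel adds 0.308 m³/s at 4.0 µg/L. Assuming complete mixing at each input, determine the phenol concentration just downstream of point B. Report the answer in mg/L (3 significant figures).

5.5 µg/L = 0.0055 mg/L.
After input A: C = (0.677·0.0055 + 0.13·18) / 0.807 = 2.904 mg/L.
4.0 µg/L = 0.004 mg/L.
After input B: C = (0.807·2.904 + 0.308·0.004) / 1.115 = 2.103 mg/L.

2.10 mg/L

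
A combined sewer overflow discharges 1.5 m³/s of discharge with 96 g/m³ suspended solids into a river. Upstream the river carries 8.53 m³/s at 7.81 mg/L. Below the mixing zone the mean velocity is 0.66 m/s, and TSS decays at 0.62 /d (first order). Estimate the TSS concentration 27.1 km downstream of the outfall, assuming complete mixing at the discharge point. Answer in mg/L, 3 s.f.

After complete mixing, C₀ = (1.5·96 + 8.53·7.81) / 10.03 = 21 mg/L.
Travel time t = 2.71e+04 m / 0.66 m/s = 4.106e+04 s = 0.4752 d.
C = 21·exp(−0.62·0.4752) = 21·0.7448 = 15.64 mg/L.

15.6 mg/L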